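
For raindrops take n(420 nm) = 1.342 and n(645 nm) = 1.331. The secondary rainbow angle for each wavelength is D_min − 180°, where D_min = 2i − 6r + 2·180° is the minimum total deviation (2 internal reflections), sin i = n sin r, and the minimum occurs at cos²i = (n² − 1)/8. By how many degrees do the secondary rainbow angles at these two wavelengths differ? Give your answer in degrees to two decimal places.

At 420 nm (n = 1.342): cos²i = 0.10012 → i = 71.554°, r = 44.981°, D_min = 233.222°, rainbow angle = 53.222°.
At 645 nm (n = 1.331): cos²i = 0.09645 → i = 71.907°, r = 45.575°, D_min = 230.365°, rainbow angle = 50.365°.
Angular width = |53.222° − 50.365°| = 2.857°.

2.86°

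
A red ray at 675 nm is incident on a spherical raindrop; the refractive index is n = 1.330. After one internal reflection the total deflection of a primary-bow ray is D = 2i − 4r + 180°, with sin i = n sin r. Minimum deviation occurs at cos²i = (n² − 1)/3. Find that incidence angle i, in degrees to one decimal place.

cos²i = (1.330² − 1)/3 = (1.76890 − 1)/3 = 0.25630.
cos i = 0.50626, so i = 59.585°.

59.6°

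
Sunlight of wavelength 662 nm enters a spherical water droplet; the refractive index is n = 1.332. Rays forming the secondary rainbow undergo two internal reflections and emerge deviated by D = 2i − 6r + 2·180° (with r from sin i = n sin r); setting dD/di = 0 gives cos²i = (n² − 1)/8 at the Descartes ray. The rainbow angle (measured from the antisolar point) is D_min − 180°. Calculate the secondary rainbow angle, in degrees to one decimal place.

cos²i = (1.77422 − 1)/8 = 0.09678; i = arccos(0.31109) = 71.875°.
sin r = sin 71.875°/1.332 = 0.71350; r = 45.520°.
D_min = 2·71.875° − 6·45.520° + 360° = 230.628°.
Rainbow angle = D_min − 180° = 50.628°.

50.6°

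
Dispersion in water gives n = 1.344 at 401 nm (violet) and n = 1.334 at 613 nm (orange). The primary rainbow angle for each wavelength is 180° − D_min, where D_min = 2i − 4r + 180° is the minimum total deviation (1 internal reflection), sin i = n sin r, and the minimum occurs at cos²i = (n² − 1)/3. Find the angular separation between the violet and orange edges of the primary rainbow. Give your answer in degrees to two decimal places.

At 401 nm (n = 1.344): cos²i = 0.26878 → i = 58.772°, r = 39.512°, D_min = 139.495°, rainbow angle = 40.505°.
At 613 nm (n = 1.334): cos²i = 0.25985 → i = 59.352°, r = 40.159°, D_min = 138.067°, rainbow angle = 41.933°.
Angular width = |40.505° − 41.933°| = 1.428°.

1.43°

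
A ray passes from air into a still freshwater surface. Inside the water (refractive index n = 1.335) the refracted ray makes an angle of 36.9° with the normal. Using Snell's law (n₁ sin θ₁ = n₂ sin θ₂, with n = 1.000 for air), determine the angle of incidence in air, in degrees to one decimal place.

Snell: sin θ_i = n · sin θ_r = 1.335 × sin 36.9° = 1.335 × 0.6004 = 0.8016.
θ_i = arcsin(0.8016) = 53.28°.

53.3°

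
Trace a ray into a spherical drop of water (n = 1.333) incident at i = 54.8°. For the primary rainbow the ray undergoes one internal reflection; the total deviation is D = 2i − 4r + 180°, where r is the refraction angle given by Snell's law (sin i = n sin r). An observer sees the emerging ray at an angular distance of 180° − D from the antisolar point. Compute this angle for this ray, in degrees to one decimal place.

41.6°

sin r = sin 54.8° / 1.333 = 0.8171/1.333 = 0.6130; r = 37.81°.
D = 2·54.8° − 4·37.81° + 180° = 109.60° − 151.23° + 180° = 138.37°.
Angle from antisolar point = 180° − D = 41.63°.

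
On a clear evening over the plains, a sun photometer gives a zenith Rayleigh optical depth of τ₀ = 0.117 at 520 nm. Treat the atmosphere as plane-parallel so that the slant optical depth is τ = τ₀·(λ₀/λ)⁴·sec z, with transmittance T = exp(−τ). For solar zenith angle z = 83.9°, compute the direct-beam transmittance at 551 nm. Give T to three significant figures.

sec 83.9° = 9.4105.
τ = 0.117 × (520/551)⁴ × 9.4105 = 0.117 × 0.7932 × 9.4105 = 0.8734.
T = exp(−0.8734) = 0.4175.

0.418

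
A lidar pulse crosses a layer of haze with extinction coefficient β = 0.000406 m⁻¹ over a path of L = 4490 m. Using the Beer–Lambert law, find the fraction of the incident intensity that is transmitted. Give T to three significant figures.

τ = β·L = 0.000406 × 4490 = 1.8229.
T = exp(−1.8229) = 0.1616.

0.162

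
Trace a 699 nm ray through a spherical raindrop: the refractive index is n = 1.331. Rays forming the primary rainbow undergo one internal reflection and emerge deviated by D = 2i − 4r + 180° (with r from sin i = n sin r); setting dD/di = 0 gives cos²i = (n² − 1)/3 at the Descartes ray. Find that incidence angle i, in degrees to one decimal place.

59.5°

cos²i = (1.331² − 1)/3 = (1.77156 − 1)/3 = 0.25719.
cos i = 0.50714, so i = 59.527°.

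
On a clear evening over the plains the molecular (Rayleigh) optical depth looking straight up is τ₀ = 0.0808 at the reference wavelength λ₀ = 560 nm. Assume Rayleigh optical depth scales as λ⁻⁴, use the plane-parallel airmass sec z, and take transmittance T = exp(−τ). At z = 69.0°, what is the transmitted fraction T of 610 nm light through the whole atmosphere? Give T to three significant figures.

sec 69.0° = 2.7904.
τ = 0.0808 × (560/610)⁴ × 2.7904 = 0.0808 × 0.7103 × 2.7904 = 0.1601.
T = exp(−0.1601) = 0.8520.

0.852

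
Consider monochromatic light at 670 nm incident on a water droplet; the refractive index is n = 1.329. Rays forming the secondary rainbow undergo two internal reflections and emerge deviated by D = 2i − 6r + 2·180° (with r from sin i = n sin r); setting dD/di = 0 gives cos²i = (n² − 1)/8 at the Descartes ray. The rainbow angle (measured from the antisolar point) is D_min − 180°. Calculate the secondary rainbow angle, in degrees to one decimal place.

49.8°

cos²i = (1.76624 − 1)/8 = 0.09578; i = arccos(0.30948) = 71.972°.
sin r = sin 71.972°/1.329 = 0.71550; r = 45.685°.
D_min = 2·71.972° − 6·45.685° + 360° = 229.837°.
Rainbow angle = D_min − 180° = 49.837°.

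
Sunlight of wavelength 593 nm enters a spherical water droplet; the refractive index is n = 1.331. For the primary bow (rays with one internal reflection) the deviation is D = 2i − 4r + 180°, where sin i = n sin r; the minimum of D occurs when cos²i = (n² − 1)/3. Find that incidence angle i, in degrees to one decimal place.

59.5°

cos²i = (1.331² − 1)/3 = (1.77156 − 1)/3 = 0.25719.
cos i = 0.50714, so i = 59.527°.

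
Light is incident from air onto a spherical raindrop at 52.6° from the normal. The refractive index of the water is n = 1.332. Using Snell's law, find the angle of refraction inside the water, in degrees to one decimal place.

Snell: sin θ_r = sin θ_i / n = sin 52.6° / 1.332 = 0.7944 / 1.332 = 0.5964.
θ_r = arcsin(0.5964) = 36.61°.

36.6°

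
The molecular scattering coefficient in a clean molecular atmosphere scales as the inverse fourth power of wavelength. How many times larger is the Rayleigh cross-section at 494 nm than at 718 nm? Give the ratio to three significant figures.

4.46

Rayleigh scattering ∝ λ⁻⁴, so the ratio of coefficients is the inverse fourth power of the wavelength ratio.
σ(494)/σ(718) = (718/494)⁴ = (1.4534)⁴ = 4.463.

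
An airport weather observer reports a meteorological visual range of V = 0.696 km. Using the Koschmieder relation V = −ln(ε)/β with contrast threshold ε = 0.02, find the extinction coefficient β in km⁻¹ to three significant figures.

β = −ln(0.02) / V = 3.912 / 0.696 = 5.6207 km⁻¹.

5.62 km⁻¹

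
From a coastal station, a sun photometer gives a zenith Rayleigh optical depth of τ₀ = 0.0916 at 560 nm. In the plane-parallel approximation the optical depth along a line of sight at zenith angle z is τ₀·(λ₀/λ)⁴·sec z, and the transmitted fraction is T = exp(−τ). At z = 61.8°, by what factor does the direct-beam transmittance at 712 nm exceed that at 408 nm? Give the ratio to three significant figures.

Airmass: sec 61.8° = 2.1162.
τ(712 nm) = 0.0916 × (560/712)⁴ × 2.1162 = 0.0916 × 0.3827 × 2.1162 = 0.0742.
τ(408 nm) = 0.0916 × (560/408)⁴ × 2.1162 = 0.0916 × 3.5490 × 2.1162 = 0.6880.
T(712)/T(408) = exp(τ_B − τ_A) = exp(0.6138) = 1.8474.

1.85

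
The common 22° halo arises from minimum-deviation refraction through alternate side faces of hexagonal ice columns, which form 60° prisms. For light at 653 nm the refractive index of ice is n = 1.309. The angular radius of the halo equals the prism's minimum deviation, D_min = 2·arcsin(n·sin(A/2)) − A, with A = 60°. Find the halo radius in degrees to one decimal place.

21.8°

n·sin(A/2) = 1.309 × sin 30° = 1.309 × 0.5000 = 0.6545.
D_min = 2·arcsin(0.6545) − 60° = 2 × 40.882° − 60° = 21.763°.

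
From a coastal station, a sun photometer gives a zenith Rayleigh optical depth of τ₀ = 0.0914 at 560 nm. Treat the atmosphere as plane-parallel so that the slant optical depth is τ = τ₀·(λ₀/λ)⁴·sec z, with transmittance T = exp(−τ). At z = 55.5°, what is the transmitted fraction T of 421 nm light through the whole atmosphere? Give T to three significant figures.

0.603

sec 55.5° = 1.7655.
τ = 0.0914 × (560/421)⁴ × 1.7655 = 0.0914 × 3.1306 × 1.7655 = 0.5052.
T = exp(−0.5052) = 0.6034.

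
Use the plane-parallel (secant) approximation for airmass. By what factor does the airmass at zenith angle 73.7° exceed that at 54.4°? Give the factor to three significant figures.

X(73.7°)/X(54.4°) = sec 73.7° / sec 54.4° = cos 54.4° / cos 73.7° = 0.5821/0.2807 = 2.0741.

2.07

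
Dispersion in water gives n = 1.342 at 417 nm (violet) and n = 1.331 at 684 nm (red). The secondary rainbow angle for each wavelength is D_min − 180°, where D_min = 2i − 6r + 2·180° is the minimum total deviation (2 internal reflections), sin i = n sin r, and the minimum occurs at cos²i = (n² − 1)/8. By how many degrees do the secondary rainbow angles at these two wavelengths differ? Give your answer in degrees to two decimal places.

At 417 nm (n = 1.342): cos²i = 0.10012 → i = 71.554°, r = 44.981°, D_min = 233.222°, rainbow angle = 53.222°.
At 684 nm (n = 1.331): cos²i = 0.09645 → i = 71.907°, r = 45.575°, D_min = 230.365°, rainbow angle = 50.365°.
Angular width = |53.222° − 50.365°| = 2.857°.

2.86°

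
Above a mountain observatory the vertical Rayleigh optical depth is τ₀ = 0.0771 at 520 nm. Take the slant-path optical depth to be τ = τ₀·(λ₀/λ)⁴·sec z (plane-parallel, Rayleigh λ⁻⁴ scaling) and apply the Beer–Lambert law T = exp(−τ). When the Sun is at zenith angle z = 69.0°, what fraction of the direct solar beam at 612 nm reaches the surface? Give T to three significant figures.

sec 69.0° = 2.7904.
τ = 0.0771 × (520/612)⁴ × 2.7904 = 0.0771 × 0.5212 × 2.7904 = 0.1121.
T = exp(−0.1121) = 0.8939.

0.894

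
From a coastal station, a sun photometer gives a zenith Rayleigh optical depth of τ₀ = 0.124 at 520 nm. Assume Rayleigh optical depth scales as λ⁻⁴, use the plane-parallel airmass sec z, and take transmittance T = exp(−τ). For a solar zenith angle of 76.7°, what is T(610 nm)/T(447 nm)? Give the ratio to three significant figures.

2.02

Airmass: sec 76.7° = 4.3469.
τ(610 nm) = 0.124 × (520/610)⁴ × 4.3469 = 0.124 × 0.5281 × 4.3469 = 0.2846.
τ(447 nm) = 0.124 × (520/447)⁴ × 4.3469 = 0.124 × 1.8314 × 4.3469 = 0.9872.
T(610)/T(447) = exp(τ_B − τ_A) = exp(0.7025) = 2.0188.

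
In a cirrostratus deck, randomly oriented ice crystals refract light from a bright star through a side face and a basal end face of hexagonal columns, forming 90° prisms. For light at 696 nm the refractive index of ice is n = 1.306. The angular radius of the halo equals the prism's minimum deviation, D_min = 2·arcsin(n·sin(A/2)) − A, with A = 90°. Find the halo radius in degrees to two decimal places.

n·sin(A/2) = 1.306 × sin 45° = 1.306 × 0.7071 = 0.9235.
D_min = 2·arcsin(0.9235) − 90° = 2 × 67.440° − 90° = 44.881°.

44.88°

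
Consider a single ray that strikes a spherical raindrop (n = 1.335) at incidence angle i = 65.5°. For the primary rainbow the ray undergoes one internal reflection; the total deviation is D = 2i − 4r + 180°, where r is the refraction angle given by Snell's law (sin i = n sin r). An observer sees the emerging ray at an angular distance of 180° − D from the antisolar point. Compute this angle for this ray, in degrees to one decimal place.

40.9°

sin r = sin 65.5° / 1.335 = 0.9100/1.335 = 0.6816; r = 42.97°.
D = 2·65.5° − 4·42.97° + 180° = 131.00° − 171.88° + 180° = 139.12°.
Angle from antisolar point = 180° − D = 40.88°.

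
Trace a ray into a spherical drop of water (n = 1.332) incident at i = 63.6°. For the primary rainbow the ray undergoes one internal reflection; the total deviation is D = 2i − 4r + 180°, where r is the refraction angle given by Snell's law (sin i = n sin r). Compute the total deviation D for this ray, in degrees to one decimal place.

sin r = sin 63.6° / 1.332 = 0.8957/1.332 = 0.6725; r = 42.26°.
D = 2·63.6° − 4·42.26° + 180° = 127.20° − 169.03° + 180° = 138.17°.

138.2°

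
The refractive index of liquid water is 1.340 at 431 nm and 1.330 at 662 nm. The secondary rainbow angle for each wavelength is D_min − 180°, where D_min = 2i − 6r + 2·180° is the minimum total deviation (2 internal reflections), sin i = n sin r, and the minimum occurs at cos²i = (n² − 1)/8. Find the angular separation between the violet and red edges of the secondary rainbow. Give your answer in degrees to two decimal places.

2.61°

At 431 nm (n = 1.340): cos²i = 0.09945 → i = 71.618°, r = 45.088°, D_min = 232.709°, rainbow angle = 52.709°.
At 662 nm (n = 1.330): cos²i = 0.09611 → i = 71.940°, r = 45.630°, D_min = 230.101°, rainbow angle = 50.101°.
Angular width = |52.709° − 50.101°| = 2.608°.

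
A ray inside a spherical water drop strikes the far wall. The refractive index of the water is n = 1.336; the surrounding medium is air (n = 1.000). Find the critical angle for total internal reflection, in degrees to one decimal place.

sin θ_c = n_air / n = 1.000 / 1.336 = 0.7485.
θ_c = arcsin(0.7485) = 48.46°.

48.5°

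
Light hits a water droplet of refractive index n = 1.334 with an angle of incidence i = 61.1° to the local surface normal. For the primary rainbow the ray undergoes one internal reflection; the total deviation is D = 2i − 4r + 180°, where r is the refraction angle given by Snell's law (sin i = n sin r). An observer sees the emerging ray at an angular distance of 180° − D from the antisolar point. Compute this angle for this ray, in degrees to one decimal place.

41.9°

sin r = sin 61.1° / 1.334 = 0.8755/1.334 = 0.6563; r = 41.02°.
D = 2·61.1° − 4·41.02° + 180° = 122.20° − 164.06° + 180° = 138.14°.
Angle from antisolar point = 180° − D = 41.86°.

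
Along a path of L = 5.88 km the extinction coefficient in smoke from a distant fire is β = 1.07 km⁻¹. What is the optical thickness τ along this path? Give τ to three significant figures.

τ = β·L = 1.07 × 5.88 = 6.2916.

6.29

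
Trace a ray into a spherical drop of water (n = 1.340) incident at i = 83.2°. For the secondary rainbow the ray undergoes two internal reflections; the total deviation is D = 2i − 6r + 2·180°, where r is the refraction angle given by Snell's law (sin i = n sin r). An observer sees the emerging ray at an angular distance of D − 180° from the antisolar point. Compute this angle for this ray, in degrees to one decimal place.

sin r = sin 83.2° / 1.340 = 0.9930/1.340 = 0.7410; r = 47.82°.
D = 2·83.2° − 6·47.82° + 2·180° = 166.40° − 286.91° + 360° = 239.49°.
Angle from antisolar point = D − 180° = 59.49°.

59.5°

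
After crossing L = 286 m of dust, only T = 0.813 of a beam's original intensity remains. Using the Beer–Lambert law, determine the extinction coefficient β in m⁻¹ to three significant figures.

0.000724 m⁻¹

Beer–Lambert: T = exp(−βL) ⇒ β = −ln(T)/L = −ln(0.813)/286 = 0.2070/286 = 0.0007239 m⁻¹.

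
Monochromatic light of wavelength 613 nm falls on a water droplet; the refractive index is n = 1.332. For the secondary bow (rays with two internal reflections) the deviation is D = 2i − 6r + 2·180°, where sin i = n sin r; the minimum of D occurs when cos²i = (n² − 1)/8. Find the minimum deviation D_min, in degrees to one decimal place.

cos²i = (1.77422 − 1)/8 = 0.09678; i = arccos(0.31109) = 71.875°.
sin r = sin 71.875°/1.332 = 0.71350; r = 45.520°.
D_min = 2·71.875° − 6·45.520° + 360° = 230.628°.

230.6°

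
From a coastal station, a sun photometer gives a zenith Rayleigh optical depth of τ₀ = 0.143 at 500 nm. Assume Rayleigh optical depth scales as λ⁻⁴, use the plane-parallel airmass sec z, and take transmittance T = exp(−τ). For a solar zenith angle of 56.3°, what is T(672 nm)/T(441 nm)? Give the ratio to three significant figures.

1.41

Airmass: sec 56.3° = 1.8023.
τ(672 nm) = 0.143 × (500/672)⁴ × 1.8023 = 0.143 × 0.3065 × 1.8023 = 0.0790.
τ(441 nm) = 0.143 × (500/441)⁴ × 1.8023 = 0.143 × 1.6524 × 1.8023 = 0.4259.
T(672)/T(441) = exp(τ_B − τ_A) = exp(0.3469) = 1.4147.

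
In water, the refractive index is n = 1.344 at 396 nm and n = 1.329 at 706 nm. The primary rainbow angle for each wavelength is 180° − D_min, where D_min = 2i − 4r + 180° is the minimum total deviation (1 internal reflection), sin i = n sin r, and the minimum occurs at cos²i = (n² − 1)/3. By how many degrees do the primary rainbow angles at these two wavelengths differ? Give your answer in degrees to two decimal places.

At 396 nm (n = 1.344): cos²i = 0.26878 → i = 58.772°, r = 39.512°, D_min = 139.495°, rainbow angle = 40.505°.
At 706 nm (n = 1.329): cos²i = 0.25541 → i = 59.643°, r = 40.487°, D_min = 137.337°, rainbow angle = 42.663°.
Angular width = |40.505° − 42.663°| = 2.158°.

2.16°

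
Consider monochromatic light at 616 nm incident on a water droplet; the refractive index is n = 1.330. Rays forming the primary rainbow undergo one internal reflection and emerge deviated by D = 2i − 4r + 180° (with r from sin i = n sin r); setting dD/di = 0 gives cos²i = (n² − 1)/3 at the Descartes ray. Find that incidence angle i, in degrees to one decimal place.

59.6°

cos²i = (1.330² − 1)/3 = (1.76890 − 1)/3 = 0.25630.
cos i = 0.50626, so i = 59.585°.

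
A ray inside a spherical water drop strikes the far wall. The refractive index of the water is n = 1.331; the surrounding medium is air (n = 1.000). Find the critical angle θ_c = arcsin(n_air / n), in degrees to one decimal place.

sin θ_c = n_air / n = 1.000 / 1.331 = 0.7513.
θ_c = arcsin(0.7513) = 48.70°.

48.7°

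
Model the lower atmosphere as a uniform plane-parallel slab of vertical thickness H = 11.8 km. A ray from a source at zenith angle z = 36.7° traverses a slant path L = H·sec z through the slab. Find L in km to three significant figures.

sec z = 1/cos 36.7° = 1.2472.
L = 11.8 × 1.2472 = 14.717 km.

14.7 km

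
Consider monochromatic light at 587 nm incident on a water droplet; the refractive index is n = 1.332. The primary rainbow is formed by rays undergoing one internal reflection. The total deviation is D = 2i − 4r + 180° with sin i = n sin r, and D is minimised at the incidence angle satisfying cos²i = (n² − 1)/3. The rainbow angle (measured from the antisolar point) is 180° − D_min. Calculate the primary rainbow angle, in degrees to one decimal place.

42.2°

cos²i = (1.77422 − 1)/3 = 0.25807; i = arccos(0.50801) = 59.469°.
sin r = sin 59.469°/1.332 = 0.64666; r = 40.290°.
D_min = 2·59.469° − 4·40.290° + 180° = 137.776°.
Rainbow angle = 180° − D_min = 42.224°.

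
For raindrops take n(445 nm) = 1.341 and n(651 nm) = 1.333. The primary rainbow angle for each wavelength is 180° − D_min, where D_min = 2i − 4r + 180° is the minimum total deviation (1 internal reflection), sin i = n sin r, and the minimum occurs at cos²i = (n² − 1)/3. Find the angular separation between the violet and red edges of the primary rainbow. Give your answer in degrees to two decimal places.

At 445 nm (n = 1.341): cos²i = 0.26609 → i = 58.946°, r = 39.705°, D_min = 139.071°, rainbow angle = 40.929°.
At 651 nm (n = 1.333): cos²i = 0.25896 → i = 59.410°, r = 40.225°, D_min = 137.922°, rainbow angle = 42.078°.
Angular width = |40.929° − 42.078°| = 1.149°.

1.15°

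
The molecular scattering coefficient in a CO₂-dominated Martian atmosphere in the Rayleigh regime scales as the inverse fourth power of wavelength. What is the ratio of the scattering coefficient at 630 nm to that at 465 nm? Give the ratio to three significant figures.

0.297

Rayleigh scattering ∝ λ⁻⁴, so the ratio of coefficients is the inverse fourth power of the wavelength ratio.
σ(630)/σ(465) = (465/630)⁴ = (0.7381)⁴ = 0.2968.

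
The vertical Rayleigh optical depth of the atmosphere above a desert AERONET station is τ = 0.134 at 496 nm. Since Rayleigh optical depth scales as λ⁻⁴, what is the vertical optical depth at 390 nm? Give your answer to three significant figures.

0.351

τ(390 nm) = τ(496 nm) × (496/390)⁴ = 0.134 × (1.2718)⁴ = 0.134 × 2.6162 = 0.3506.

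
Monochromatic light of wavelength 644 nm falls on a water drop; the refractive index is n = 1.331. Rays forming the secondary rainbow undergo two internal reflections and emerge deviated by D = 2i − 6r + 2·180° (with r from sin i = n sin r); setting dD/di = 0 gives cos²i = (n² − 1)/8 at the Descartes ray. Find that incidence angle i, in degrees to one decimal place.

cos²i = (1.331² − 1)/8 = (1.77156 − 1)/8 = 0.09645.
cos i = 0.31056, so i = 71.907°.

71.9°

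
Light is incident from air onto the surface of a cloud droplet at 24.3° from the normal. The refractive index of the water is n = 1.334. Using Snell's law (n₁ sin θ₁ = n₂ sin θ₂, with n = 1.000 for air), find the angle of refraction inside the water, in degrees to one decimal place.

18.0°

Snell: sin θ_r = sin θ_i / n = sin 24.3° / 1.334 = 0.4115 / 1.334 = 0.3085.
θ_r = arcsin(0.3085) = 17.97°.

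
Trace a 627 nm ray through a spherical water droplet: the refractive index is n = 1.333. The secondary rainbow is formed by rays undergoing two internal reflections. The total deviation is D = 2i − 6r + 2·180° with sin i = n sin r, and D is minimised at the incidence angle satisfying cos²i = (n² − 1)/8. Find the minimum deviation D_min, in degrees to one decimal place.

230.9°

cos²i = (1.77689 − 1)/8 = 0.09711; i = arccos(0.31163) = 71.843°.
sin r = sin 71.843°/1.333 = 0.71283; r = 45.466°.
D_min = 2·71.843° − 6·45.466° + 360° = 230.891°.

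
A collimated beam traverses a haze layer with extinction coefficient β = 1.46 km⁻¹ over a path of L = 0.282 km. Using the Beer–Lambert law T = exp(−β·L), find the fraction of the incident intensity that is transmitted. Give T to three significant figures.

τ = β·L = 1.46 × 0.282 = 0.4117.
T = exp(−0.4117) = 0.6625.

0.663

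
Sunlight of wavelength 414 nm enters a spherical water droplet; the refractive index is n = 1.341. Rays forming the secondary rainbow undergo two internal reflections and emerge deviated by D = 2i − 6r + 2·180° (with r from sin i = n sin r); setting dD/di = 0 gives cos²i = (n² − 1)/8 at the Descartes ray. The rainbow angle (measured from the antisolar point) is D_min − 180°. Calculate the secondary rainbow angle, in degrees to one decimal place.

53.0°

cos²i = (1.79828 − 1)/8 = 0.09979; i = arccos(0.31589) = 71.586°.
sin r = sin 71.586°/1.341 = 0.70753; r = 45.034°.
D_min = 2·71.586° − 6·45.034° + 360° = 232.966°.
Rainbow angle = D_min − 180° = 52.966°.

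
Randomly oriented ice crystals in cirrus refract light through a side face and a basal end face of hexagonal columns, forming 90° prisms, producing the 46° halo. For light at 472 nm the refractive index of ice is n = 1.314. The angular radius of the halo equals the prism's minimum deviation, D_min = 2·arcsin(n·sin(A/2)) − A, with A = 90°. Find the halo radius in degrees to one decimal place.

46.6°

n·sin(A/2) = 1.314 × sin 45° = 1.314 × 0.7071 = 0.9291.
D_min = 2·arcsin(0.9291) − 90° = 2 × 68.301° − 90° = 46.602°.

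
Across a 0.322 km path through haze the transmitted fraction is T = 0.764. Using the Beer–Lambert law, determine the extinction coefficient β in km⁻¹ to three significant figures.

0.836 km⁻¹

Beer–Lambert: T = exp(−βL) ⇒ β = −ln(T)/L = −ln(0.764)/0.322 = 0.2692/0.322 = 0.836 km⁻¹.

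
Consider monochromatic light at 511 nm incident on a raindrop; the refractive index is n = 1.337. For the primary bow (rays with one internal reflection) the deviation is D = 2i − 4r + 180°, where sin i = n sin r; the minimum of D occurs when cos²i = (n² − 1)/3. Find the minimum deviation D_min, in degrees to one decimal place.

138.5°

cos²i = (1.78757 − 1)/3 = 0.26252; i = arccos(0.51237) = 59.178°.
sin r = sin 59.178°/1.337 = 0.64231; r = 39.964°.
D_min = 2·59.178° − 4·39.964° + 180° = 138.500°.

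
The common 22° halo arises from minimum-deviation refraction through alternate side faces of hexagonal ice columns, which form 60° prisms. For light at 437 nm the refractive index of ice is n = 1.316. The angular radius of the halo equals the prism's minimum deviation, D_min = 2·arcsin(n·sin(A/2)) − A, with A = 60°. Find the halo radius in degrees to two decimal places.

22.30°

n·sin(A/2) = 1.316 × sin 30° = 1.316 × 0.5000 = 0.6580.
D_min = 2·arcsin(0.6580) − 60° = 2 × 41.148° − 60° = 22.295°.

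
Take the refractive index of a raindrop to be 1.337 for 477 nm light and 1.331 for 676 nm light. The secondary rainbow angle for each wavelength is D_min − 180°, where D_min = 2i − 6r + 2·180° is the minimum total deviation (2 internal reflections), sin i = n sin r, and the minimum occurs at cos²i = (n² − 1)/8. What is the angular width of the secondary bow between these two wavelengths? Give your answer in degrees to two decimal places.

At 477 nm (n = 1.337): cos²i = 0.09845 → i = 71.714°, r = 45.249°, D_min = 231.934°, rainbow angle = 51.934°.
At 676 nm (n = 1.331): cos²i = 0.09645 → i = 71.907°, r = 45.575°, D_min = 230.365°, rainbow angle = 50.365°.
Angular width = |51.934° − 50.365°| = 1.569°.

1.57°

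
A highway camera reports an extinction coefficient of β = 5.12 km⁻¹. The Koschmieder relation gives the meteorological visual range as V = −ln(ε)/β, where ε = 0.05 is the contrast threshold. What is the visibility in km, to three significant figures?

V = −ln(0.05) / 5.12 = 2.996 / 5.12 = 0.5851 km.

0.585 km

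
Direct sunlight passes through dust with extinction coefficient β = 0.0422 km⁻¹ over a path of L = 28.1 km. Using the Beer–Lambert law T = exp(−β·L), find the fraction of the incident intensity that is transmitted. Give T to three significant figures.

0.305

τ = β·L = 0.0422 × 28.1 = 1.1858.
T = exp(−1.1858) = 0.3055.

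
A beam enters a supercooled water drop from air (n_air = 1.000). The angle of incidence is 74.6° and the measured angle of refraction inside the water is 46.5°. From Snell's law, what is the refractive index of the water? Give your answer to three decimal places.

1.329

n = sin θ_i / sin θ_r = sin 74.6° / sin 46.5° = 0.9641 / 0.7254 = 1.3291.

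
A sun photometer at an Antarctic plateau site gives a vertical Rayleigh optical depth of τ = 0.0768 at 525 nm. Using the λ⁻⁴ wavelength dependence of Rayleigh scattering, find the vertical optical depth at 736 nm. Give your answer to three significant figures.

0.0199

τ(736 nm) = τ(525 nm) × (525/736)⁴ = 0.0768 × (0.7133)⁴ = 0.0768 × 0.2589 = 0.0199.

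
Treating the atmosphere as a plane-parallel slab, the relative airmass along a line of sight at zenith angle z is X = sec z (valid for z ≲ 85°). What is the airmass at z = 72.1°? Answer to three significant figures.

X = sec z = 1/cos 72.1° = 1/0.3074 = 3.2535.

3.25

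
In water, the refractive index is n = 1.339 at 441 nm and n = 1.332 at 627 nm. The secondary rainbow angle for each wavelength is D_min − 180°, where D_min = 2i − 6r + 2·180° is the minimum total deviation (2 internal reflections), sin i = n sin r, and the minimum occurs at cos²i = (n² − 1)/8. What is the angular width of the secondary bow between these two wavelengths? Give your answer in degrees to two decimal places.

At 441 nm (n = 1.339): cos²i = 0.09912 → i = 71.650°, r = 45.141°, D_min = 232.451°, rainbow angle = 52.451°.
At 627 nm (n = 1.332): cos²i = 0.09678 → i = 71.875°, r = 45.520°, D_min = 230.628°, rainbow angle = 50.628°.
Angular width = |52.451° − 50.628°| = 1.823°.

1.82°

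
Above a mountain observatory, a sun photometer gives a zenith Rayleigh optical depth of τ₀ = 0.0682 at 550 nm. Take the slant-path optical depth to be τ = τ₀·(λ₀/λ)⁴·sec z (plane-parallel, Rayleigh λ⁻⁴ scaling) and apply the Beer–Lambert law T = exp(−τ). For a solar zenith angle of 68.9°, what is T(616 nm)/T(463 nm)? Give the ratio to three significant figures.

1.29

Airmass: sec 68.9° = 2.7778.
τ(616 nm) = 0.0682 × (550/616)⁴ × 2.7778 = 0.0682 × 0.6355 × 2.7778 = 0.1204.
τ(463 nm) = 0.0682 × (550/463)⁴ × 2.7778 = 0.0682 × 1.9913 × 2.7778 = 0.3772.
T(616)/T(463) = exp(τ_B − τ_A) = exp(0.2568) = 1.2928.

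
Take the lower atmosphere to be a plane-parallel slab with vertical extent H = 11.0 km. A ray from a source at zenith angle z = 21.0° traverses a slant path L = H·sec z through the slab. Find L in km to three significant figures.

11.8 km

sec z = 1/cos 21.0° = 1.0711.
L = 11.0 × 1.0711 = 11.783 km.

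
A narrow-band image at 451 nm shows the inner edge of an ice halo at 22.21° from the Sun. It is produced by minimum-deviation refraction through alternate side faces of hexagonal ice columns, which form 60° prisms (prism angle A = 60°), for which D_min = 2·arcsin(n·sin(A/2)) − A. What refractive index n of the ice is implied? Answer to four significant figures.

Rearranging: n = sin((D_min + A)/2) / sin(A/2).
(D_min + A)/2 = (22.21° + 60°)/2 = 41.105°.
n = sin 41.105° / sin 30° = 0.6574 / 0.5000 = 1.3149.

1.315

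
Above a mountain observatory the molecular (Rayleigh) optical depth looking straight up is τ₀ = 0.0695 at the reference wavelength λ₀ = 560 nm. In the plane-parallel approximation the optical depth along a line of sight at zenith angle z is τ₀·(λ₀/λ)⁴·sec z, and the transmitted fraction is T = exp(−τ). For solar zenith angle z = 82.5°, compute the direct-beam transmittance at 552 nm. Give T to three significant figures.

0.569

sec 82.5° = 7.6613.
τ = 0.0695 × (560/552)⁴ × 7.6613 = 0.0695 × 1.0592 × 7.6613 = 0.5640.
T = exp(−0.5640) = 0.5689.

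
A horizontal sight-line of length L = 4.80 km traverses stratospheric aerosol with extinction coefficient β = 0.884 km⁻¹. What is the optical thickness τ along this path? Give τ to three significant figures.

τ = β·L = 0.884 × 4.80 = 4.2432.

4.24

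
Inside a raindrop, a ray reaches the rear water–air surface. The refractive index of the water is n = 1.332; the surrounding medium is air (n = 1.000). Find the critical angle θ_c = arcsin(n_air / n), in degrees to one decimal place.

sin θ_c = n_air / n = 1.000 / 1.332 = 0.7508.
θ_c = arcsin(0.7508) = 48.66°.

48.7°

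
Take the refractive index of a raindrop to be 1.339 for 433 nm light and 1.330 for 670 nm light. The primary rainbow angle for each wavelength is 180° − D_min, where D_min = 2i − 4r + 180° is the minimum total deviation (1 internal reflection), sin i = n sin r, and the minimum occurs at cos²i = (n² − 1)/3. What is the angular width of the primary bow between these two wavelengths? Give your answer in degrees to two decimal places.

1.30°

At 433 nm (n = 1.339): cos²i = 0.26431 → i = 59.062°, r = 39.834°, D_min = 138.786°, rainbow angle = 41.214°.
At 670 nm (n = 1.330): cos²i = 0.25630 → i = 59.585°, r = 40.422°, D_min = 137.484°, rainbow angle = 42.516°.
Angular width = |41.214° − 42.516°| = 1.303°.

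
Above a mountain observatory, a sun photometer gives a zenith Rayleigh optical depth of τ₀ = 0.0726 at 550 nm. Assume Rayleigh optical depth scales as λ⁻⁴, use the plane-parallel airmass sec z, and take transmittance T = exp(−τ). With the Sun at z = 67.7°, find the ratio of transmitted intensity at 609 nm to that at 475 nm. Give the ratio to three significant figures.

Airmass: sec 67.7° = 2.6354.
τ(609 nm) = 0.0726 × (550/609)⁴ × 2.6354 = 0.0726 × 0.6652 × 2.6354 = 0.1273.
τ(475 nm) = 0.0726 × (550/475)⁴ × 2.6354 = 0.0726 × 1.7975 × 2.6354 = 0.3439.
T(609)/T(475) = exp(τ_B − τ_A) = exp(0.2166) = 1.2419.

1.24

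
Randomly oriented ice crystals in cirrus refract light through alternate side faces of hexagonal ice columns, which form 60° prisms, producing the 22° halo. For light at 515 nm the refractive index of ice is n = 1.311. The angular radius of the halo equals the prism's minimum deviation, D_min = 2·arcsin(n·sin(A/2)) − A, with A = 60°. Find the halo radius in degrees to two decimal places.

n·sin(A/2) = 1.311 × sin 30° = 1.311 × 0.5000 = 0.6555.
D_min = 2·arcsin(0.6555) − 60° = 2 × 40.958° − 60° = 21.915°.

21.92°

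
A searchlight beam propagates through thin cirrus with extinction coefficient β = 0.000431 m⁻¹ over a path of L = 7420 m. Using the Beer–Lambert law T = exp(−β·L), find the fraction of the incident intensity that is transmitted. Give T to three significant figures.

0.0408

τ = β·L = 0.000431 × 7420 = 3.1980.
T = exp(−3.1980) = 0.0408.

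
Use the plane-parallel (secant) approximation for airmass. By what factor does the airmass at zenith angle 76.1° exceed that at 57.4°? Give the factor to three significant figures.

2.24

X(76.1°)/X(57.4°) = sec 76.1° / sec 57.4° = cos 57.4° / cos 76.1° = 0.5388/0.2402 = 2.2427.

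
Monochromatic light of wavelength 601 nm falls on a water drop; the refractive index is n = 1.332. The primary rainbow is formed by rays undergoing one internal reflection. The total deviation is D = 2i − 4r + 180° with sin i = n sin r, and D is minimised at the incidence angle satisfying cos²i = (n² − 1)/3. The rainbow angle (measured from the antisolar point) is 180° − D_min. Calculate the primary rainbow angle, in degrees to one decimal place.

42.2°

cos²i = (1.77422 − 1)/3 = 0.25807; i = arccos(0.50801) = 59.469°.
sin r = sin 59.469°/1.332 = 0.64666; r = 40.290°.
D_min = 2·59.469° − 4·40.290° + 180° = 137.776°.
Rainbow angle = 180° − D_min = 42.224°.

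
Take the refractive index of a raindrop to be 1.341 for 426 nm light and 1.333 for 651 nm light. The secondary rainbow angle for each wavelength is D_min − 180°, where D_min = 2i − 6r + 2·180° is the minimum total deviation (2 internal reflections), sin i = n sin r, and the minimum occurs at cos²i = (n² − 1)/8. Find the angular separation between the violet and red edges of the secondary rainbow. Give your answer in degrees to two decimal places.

At 426 nm (n = 1.341): cos²i = 0.09979 → i = 71.586°, r = 45.034°, D_min = 232.966°, rainbow angle = 52.966°.
At 651 nm (n = 1.333): cos²i = 0.09711 → i = 71.843°, r = 45.466°, D_min = 230.891°, rainbow angle = 50.891°.
Angular width = |52.966° − 50.891°| = 2.075°.

2.08°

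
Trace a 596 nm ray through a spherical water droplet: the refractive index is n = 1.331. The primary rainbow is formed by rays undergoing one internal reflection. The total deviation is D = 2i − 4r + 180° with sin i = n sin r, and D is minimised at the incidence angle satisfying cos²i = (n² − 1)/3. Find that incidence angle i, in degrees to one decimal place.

59.5°

cos²i = (1.331² − 1)/3 = (1.77156 − 1)/3 = 0.25719.
cos i = 0.50714, so i = 59.527°.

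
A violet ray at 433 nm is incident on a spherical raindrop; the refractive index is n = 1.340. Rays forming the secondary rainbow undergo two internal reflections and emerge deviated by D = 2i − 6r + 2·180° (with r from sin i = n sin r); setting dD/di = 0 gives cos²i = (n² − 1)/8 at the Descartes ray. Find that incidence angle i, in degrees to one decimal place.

cos²i = (1.340² − 1)/8 = (1.79560 − 1)/8 = 0.09945.
cos i = 0.31536, so i = 71.618°.

71.6°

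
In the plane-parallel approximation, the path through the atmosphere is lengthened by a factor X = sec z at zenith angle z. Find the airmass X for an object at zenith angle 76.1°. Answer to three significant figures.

X = sec z = 1/cos 76.1° = 1/0.2402 = 4.1627.

4.16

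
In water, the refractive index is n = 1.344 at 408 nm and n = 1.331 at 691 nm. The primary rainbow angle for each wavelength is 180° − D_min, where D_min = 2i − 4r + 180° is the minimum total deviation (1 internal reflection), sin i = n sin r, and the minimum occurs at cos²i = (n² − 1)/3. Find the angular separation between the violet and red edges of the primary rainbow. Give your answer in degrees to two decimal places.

At 408 nm (n = 1.344): cos²i = 0.26878 → i = 58.772°, r = 39.512°, D_min = 139.495°, rainbow angle = 40.505°.
At 691 nm (n = 1.331): cos²i = 0.25719 → i = 59.527°, r = 40.356°, D_min = 137.630°, rainbow angle = 42.370°.
Angular width = |40.505° − 42.370°| = 1.865°.

1.86°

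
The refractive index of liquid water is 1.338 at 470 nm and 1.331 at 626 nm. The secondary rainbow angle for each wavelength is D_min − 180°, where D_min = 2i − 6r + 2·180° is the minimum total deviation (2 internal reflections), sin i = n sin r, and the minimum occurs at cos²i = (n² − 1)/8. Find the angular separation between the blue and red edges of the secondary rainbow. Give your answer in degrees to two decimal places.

At 470 nm (n = 1.338): cos²i = 0.09878 → i = 71.682°, r = 45.195°, D_min = 232.193°, rainbow angle = 52.193°.
At 626 nm (n = 1.331): cos²i = 0.09645 → i = 71.907°, r = 45.575°, D_min = 230.365°, rainbow angle = 50.365°.
Angular width = |52.193° − 50.365°| = 1.828°.

1.83°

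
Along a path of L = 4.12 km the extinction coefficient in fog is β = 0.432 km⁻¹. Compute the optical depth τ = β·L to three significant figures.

1.78

τ = β·L = 0.432 × 4.12 = 1.7798.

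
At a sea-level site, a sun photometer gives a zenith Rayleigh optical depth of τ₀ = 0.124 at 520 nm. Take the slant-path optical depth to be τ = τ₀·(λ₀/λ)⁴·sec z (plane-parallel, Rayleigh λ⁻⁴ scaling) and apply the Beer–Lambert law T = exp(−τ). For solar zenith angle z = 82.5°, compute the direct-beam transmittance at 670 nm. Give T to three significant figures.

0.708

sec 82.5° = 7.6613.
τ = 0.124 × (520/670)⁴ × 7.6613 = 0.124 × 0.3628 × 7.6613 = 0.3447.
T = exp(−0.3447) = 0.7084.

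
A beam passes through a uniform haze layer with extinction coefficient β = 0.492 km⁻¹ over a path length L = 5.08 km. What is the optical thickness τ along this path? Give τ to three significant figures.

2.50

τ = β·L = 0.492 × 5.08 = 2.4994.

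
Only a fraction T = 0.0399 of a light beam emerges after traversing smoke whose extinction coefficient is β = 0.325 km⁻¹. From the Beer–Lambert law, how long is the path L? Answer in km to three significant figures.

Beer–Lambert: T = exp(−βL) ⇒ L = −ln(T)/β = −ln(0.0399)/0.325 = 3.2214/0.325 = 9.912 km.

9.91 km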